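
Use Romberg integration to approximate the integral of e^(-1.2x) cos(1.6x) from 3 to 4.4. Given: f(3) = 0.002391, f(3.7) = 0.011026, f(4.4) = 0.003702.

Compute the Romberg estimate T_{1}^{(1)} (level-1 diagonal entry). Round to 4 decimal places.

T_{0}^{(0)} (trapezoid, 1 panel, h=1.4000): 0.004265
T_{1}^{(0)} (trapezoid, 2 panels, h=0.7000): 0.009851
T_{1}^{(1)} = 0.009851 + (0.009851 − 0.004265)/3 = 0.011713

0.0117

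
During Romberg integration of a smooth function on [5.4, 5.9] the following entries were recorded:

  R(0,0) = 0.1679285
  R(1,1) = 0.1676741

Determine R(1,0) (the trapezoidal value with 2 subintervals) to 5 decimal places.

From R(1,1) = (4·R(1,0) − R(0,0))/3, solve for R(1,0):
4·R(1,0) = 3·0.1676741 + 0.1679285 = 0.6709508
R(1,0) = 0.1677377

0.16774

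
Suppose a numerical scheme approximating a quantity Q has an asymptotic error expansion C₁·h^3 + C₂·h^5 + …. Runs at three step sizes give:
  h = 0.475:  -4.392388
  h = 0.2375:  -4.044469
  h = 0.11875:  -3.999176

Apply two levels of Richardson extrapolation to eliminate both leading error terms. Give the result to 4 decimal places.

First eliminate the h^3 term (factor 2^3 = 8):
  B₁ = (8·(-4.044469) − (-4.392388))/7 = -3.994766
  B₂ = (8·(-3.999176) − (-4.044469))/7 = -3.992706
Then eliminate the h^5 term (factor 2^5 = 32):
  (32·(-3.992706) − (-3.994766))/31 = -3.992640

-3.9926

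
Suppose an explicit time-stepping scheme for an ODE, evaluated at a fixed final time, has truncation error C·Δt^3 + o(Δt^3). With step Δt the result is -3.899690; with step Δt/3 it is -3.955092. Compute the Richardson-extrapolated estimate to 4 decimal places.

The leading error scales as Δt^3; refining by a factor of 3 reduces it by 3^3 = 27.
Extrapolated value = (27·A(Δt/3) − A(Δt)) / (27 − 1)
= (27·(-3.955092) − (-3.899690)) / 26
= -102.887794 / 26 = -3.957223

-3.9572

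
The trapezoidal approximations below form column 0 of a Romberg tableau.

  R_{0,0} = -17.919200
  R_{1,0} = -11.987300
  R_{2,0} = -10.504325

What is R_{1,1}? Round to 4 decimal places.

-10.0100

R_{1,1} = (4·(-11.987300) − (-17.919200)) / 3 = -10.010000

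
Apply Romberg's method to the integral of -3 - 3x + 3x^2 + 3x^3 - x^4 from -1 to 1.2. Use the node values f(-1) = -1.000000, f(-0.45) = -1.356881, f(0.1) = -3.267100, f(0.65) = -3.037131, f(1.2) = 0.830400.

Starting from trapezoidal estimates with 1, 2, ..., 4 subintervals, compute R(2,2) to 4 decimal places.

R(0,0) (trapezoid, 1 panel, h=2.2000): -0.186560
R(1,0) (trapezoid, 2 panels, h=1.1000): -3.687090
R(2,0) (trapezoid, 4 panels, h=0.5500): -4.260252
R(1,1) = -3.687090 + (-3.687090 − (-0.186560))/3 = -4.853933
R(2,1) = -4.260252 + (-4.260252 − (-3.687090))/3 = -4.451306
R(2,2) = -4.451306 + (-4.451306 − (-4.853933))/15 = -4.424464

-4.4245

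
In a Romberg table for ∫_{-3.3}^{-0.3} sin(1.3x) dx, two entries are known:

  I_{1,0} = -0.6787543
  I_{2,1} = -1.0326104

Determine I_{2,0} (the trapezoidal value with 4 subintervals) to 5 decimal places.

-0.94415

From I_{2,1} = (4·I_{2,0} − I_{1,0})/3, solve for I_{2,0}:
4·I_{2,0} = 3·(-1.0326104) + (-0.6787543) = -3.7765855
I_{2,0} = -0.9441464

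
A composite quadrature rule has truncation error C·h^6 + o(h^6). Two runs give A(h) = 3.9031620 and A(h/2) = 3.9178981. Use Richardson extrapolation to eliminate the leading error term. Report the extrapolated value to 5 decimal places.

The leading error scales as h^6; refining by a factor of 2 reduces it by 2^6 = 64.
Extrapolated value = (64·A(h/2) − A(h)) / (64 − 1)
= (64·3.9178981 − 3.9031620) / 63
= 246.8423164 / 63 = 3.9181320

3.91813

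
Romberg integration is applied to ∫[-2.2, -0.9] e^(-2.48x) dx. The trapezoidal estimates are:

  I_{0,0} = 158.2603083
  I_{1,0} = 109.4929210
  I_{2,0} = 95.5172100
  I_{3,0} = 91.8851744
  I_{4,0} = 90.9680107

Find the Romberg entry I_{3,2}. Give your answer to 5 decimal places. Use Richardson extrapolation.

I_{2,1} = (4·95.5172100 − 109.4929210) / 3 = 90.8586397
I_{3,1} = (4·91.8851744 − 95.5172100) / 3 = 90.6744959
I_{3,2} = 90.6744959 + (90.6744959 − 90.8586397)/15 = 90.6622196

90.66222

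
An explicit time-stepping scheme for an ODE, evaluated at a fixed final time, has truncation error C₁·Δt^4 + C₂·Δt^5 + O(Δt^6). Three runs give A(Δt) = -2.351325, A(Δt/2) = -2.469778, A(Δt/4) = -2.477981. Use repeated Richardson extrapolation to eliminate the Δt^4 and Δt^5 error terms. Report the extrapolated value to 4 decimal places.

-2.4786

First eliminate the Δt^4 term (factor 2^4 = 16):
  B₁ = (16·(-2.469778) − (-2.351325))/15 = -2.477675
  B₂ = (16·(-2.477981) − (-2.469778))/15 = -2.478528
Then eliminate the Δt^5 term (factor 2^5 = 32):
  (32·(-2.478528) − (-2.477675))/31 = -2.478556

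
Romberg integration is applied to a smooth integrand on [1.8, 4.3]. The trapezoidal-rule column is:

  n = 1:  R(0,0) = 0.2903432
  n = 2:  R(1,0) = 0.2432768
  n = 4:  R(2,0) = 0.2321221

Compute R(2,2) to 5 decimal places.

0.22846

Richardson extrapolation on the trapezoidal column (denominator 4−1=3):
R(1,1) = (4·0.2432768 − 0.2903432) / 3 = 0.2275880
R(2,1) = (4·0.2321221 − 0.2432768) / 3 = 0.2284039
R(2,2) = (16·0.2284039 − 0.2275880) / 15 = 0.2284583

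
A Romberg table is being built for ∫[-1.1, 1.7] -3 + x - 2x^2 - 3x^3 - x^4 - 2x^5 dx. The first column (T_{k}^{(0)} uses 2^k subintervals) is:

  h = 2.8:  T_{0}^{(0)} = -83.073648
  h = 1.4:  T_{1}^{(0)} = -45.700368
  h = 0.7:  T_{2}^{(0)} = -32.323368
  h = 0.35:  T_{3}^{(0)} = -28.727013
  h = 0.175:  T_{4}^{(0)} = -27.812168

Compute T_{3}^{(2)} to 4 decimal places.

-27.5058

Richardson extrapolation on the trapezoidal column (denominator 4−1=3):
T_{2}^{(1)} = (4·(-32.323368) − (-45.700368)) / 3 = -27.864368
T_{3}^{(1)} = -28.727013 + (-28.727013 − (-32.323368))/3 = -27.528228
T_{3}^{(2)} = (16·(-27.528228) − (-27.864368)) / 15 = -27.505819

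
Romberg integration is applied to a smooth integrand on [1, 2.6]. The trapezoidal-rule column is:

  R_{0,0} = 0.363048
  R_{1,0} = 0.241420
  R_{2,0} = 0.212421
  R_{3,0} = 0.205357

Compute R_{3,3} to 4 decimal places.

R_{1,1} = 0.241420 + (0.241420 − 0.363048)/3 = 0.200877
R_{2,1} = 0.212421 + (0.212421 − 0.241420)/3 = 0.202755
R_{3,1} = (4·0.205357 − 0.212421) / 3 = 0.203002
R_{2,2} = 0.202755 + (0.202755 − 0.200877)/15 = 0.202880
R_{3,2} = (16·0.203002 − 0.202755) / 15 = 0.203018
R_{3,3} = (64·0.203018 − 0.202880) / 63 = 0.203020

0.2030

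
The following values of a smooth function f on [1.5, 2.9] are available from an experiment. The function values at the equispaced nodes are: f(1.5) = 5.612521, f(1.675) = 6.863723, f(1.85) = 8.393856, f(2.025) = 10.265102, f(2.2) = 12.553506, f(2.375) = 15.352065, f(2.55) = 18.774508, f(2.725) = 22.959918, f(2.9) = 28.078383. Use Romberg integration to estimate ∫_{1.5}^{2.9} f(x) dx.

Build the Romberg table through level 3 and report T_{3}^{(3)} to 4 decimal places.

T_{0}^{(0)} (trapezoid, 1 panel, h=1.4000): 23.583633
T_{1}^{(0)} (trapezoid, 2 panels, h=0.7000): 20.579271
T_{2}^{(0)} (trapezoid, 4 panels, h=0.3500): 19.798563
T_{3}^{(0)} (trapezoid, 8 panels, h=0.1750): 19.601423
T_{1}^{(1)} = 20.579271 + (20.579271 − 23.583633)/3 = 19.577817
T_{2}^{(1)} = 19.798563 + (19.798563 − 20.579271)/3 = 19.538327
T_{3}^{(1)} = 19.601423 + (19.601423 − 19.798563)/3 = 19.535710
T_{2}^{(2)} = 19.538327 + (19.538327 − 19.577817)/15 = 19.535694
T_{3}^{(2)} = 19.535710 + (19.535710 − 19.538327)/15 = 19.535536
T_{3}^{(3)} = 19.535536 + (19.535536 − 19.535694)/63 = 19.535533

19.5355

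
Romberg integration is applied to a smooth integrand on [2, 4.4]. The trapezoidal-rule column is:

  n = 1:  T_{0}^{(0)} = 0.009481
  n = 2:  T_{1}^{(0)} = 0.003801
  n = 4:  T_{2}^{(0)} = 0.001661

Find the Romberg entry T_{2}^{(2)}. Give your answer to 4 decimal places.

Richardson extrapolation on the trapezoidal column (denominator 4−1=3):
T_{1}^{(1)} = (4·0.003801 − 0.009481) / 3 = 0.001908
T_{2}^{(1)} = (4·0.001661 − 0.003801) / 3 = 0.000948
T_{2}^{(2)} = (16·0.000948 − 0.001908) / 15 = 0.000884

0.0009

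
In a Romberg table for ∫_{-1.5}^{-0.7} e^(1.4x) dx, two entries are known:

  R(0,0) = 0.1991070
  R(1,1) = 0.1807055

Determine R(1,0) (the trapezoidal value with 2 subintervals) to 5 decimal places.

0.18531

From R(1,1) = (4·R(1,0) − R(0,0))/3, solve for R(1,0):
4·R(1,0) = 3·0.1807055 + 0.1991070 = 0.7412235
R(1,0) = 0.1853059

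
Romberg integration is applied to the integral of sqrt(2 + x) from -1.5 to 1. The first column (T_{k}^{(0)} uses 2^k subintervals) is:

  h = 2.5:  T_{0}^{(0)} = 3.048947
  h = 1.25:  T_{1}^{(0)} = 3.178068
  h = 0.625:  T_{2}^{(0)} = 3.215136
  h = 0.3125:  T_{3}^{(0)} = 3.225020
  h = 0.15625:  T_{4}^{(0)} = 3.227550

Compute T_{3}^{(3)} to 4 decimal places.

Richardson extrapolation on the trapezoidal column (denominator 4−1=3):
T_{1}^{(1)} = (4·3.178068 − 3.048947) / 3 = 3.221108
T_{2}^{(1)} = (4·3.215136 − 3.178068) / 3 = 3.227492
T_{3}^{(1)} = 3.225020 + (3.225020 − 3.215136)/3 = 3.228315
T_{2}^{(2)} = 3.227492 + (3.227492 − 3.221108)/15 = 3.227918
T_{3}^{(2)} = (16·3.228315 − 3.227492) / 15 = 3.228370
T_{3}^{(3)} = 3.228370 + (3.228370 − 3.227918)/63 = 3.228377

3.2284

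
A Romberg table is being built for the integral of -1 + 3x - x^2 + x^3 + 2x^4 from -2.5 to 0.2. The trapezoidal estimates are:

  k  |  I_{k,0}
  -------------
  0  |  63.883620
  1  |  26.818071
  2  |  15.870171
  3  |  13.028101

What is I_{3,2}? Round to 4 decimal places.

12.0714

I_{2,1} = (4·15.870171 − 26.818071) / 3 = 12.220871
I_{3,1} = (4·13.028101 − 15.870171) / 3 = 12.080744
I_{3,2} = (16·12.080744 − 12.220871) / 15 = 12.071402
(Column j=1 coincides with Simpson's rule on the same nodes.)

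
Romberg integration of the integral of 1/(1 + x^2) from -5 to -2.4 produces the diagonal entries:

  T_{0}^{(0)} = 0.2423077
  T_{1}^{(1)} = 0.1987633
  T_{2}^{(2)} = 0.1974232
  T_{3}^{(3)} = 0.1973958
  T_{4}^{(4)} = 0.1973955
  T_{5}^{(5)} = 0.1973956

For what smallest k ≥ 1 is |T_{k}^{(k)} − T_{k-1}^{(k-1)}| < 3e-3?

|T_{1}^{(1)} − T_{0}^{(0)}| = 0.0435444 ≥ 3e-3
|T_{2}^{(2)} − T_{1}^{(1)}| = 0.0013401 < 3e-3

k = 2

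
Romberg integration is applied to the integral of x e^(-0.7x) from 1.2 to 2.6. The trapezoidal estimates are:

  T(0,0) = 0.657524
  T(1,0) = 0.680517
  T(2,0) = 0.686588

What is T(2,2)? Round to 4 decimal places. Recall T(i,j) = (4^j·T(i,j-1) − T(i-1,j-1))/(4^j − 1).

T(1,1) = 0.680517 + (0.680517 − 0.657524)/3 = 0.688181
T(2,1) = 0.686588 + (0.686588 − 0.680517)/3 = 0.688612
T(2,2) = (16·0.688612 − 0.688181) / 15 = 0.688641

0.6886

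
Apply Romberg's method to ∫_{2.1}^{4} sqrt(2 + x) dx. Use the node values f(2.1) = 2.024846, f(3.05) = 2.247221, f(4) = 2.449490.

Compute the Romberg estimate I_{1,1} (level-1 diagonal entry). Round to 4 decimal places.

I_{0,0} (trapezoid, 1 panel, h=1.9000): 4.250619
I_{1,0} (trapezoid, 2 panels, h=0.9500): 4.260170
I_{1,1} = 4.260170 + (4.260170 − 4.250619)/3 = 4.263354

4.2634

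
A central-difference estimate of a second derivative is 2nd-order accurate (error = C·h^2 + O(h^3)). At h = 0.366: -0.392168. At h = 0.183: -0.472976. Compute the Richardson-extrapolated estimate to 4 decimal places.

The leading error scales as h^2; refining by a factor of 2 reduces it by 2^2 = 4.
Extrapolated value = (4·A(h/2) − A(h)) / (4 − 1)
= (4·(-0.472976) − (-0.392168)) / 3
= -1.499736 / 3 = -0.499912

-0.4999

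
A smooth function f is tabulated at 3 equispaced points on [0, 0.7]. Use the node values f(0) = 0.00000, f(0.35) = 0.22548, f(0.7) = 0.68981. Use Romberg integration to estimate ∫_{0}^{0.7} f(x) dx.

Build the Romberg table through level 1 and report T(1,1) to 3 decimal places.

0.186

T(0,0) (trapezoid, 1 panel, h=0.7000): 0.24143
T(1,0) (trapezoid, 2 panels, h=0.3500): 0.19963
T(1,1) = 0.19963 + (0.19963 − 0.24143)/3 = 0.18570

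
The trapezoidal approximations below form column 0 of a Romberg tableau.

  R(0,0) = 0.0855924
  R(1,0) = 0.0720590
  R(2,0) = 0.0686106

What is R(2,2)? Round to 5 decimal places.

Richardson extrapolation on the trapezoidal column (denominator 4−1=3):
R(1,1) = 0.0720590 + (0.0720590 − 0.0855924)/3 = 0.0675479
R(2,1) = 0.0686106 + (0.0686106 − 0.0720590)/3 = 0.0674611
R(2,2) = 0.0674611 + (0.0674611 − 0.0675479)/15 = 0.0674553

0.06746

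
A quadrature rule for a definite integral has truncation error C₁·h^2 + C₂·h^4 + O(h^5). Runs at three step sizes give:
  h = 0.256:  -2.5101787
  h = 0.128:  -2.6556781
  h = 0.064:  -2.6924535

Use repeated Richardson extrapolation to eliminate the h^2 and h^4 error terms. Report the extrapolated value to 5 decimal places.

-2.70475

First eliminate the h^2 term (factor 2^2 = 4):
  B₁ = (4·(-2.6556781) − (-2.5101787))/3 = -2.7041779
  B₂ = (4·(-2.6924535) − (-2.6556781))/3 = -2.7047120
Then eliminate the h^4 term (factor 2^4 = 16):
  (16·(-2.7047120) − (-2.7041779))/15 = -2.7047476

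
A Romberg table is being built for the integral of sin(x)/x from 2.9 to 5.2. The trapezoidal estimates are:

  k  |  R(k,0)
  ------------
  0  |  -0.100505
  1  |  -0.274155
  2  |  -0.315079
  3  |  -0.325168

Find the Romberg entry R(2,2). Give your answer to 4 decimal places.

-0.3285

Richardson extrapolation on the trapezoidal column (denominator 4−1=3):
R(1,1) = -0.274155 + (-0.274155 − (-0.100505))/3 = -0.332038
R(2,1) = -0.315079 + (-0.315079 − (-0.274155))/3 = -0.328720
R(2,2) = (16·(-0.328720) − (-0.332038)) / 15 = -0.328499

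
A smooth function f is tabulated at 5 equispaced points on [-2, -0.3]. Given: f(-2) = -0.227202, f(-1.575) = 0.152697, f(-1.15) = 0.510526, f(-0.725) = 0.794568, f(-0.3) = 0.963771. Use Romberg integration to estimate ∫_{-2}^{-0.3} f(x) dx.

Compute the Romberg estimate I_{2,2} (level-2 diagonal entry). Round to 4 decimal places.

0.7857

I_{0,0} (trapezoid, 1 panel, h=1.7000): 0.626084
I_{1,0} (trapezoid, 2 panels, h=0.8500): 0.746989
I_{2,0} (trapezoid, 4 panels, h=0.4250): 0.776082
I_{1,1} = 0.746989 + (0.746989 − 0.626084)/3 = 0.787291
I_{2,1} = 0.776082 + (0.776082 − 0.746989)/3 = 0.785780
I_{2,2} = 0.785780 + (0.785780 − 0.787291)/15 = 0.785679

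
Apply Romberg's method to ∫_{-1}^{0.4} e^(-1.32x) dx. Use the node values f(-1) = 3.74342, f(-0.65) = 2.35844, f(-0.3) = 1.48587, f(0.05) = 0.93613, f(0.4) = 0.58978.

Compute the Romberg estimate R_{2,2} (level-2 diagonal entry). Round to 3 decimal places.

2.389

R_{0,0} (trapezoid, 1 panel, h=1.4000): 3.03324
R_{1,0} (trapezoid, 2 panels, h=0.7000): 2.55673
R_{2,0} (trapezoid, 4 panels, h=0.3500): 2.43146
R_{1,1} = 2.55673 + (2.55673 − 3.03324)/3 = 2.39789
R_{2,1} = 2.43146 + (2.43146 − 2.55673)/3 = 2.38970
R_{2,2} = 2.38970 + (2.38970 − 2.39789)/15 = 2.38915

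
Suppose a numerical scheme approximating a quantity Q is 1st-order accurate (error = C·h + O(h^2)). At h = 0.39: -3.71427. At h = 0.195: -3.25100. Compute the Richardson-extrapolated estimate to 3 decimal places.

-2.788

Extrapolated value = (2·A(h/2) − A(h)) / (2 − 1)
= (2·(-3.25100) − (-3.71427)) / 1
= -2.78773 / 1 = -2.78773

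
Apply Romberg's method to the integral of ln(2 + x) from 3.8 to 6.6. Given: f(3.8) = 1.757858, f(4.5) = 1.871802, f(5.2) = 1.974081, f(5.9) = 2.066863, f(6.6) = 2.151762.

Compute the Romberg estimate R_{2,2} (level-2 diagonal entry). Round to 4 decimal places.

5.5096

R_{0,0} (trapezoid, 1 panel, h=2.8000): 5.473468
R_{1,0} (trapezoid, 2 panels, h=1.4000): 5.500447
R_{2,0} (trapezoid, 4 panels, h=0.7000): 5.507289
R_{1,1} = 5.500447 + (5.500447 − 5.473468)/3 = 5.509440
R_{2,1} = 5.507289 + (5.507289 − 5.500447)/3 = 5.509570
R_{2,2} = 5.509570 + (5.509570 − 5.509440)/15 = 5.509579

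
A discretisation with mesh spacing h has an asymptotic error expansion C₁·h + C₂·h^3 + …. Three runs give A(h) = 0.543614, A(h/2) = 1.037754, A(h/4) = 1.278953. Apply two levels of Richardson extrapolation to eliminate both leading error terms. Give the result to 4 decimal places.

First eliminate the h term (factor 2^1 = 2):
  B₁ = (2·1.037754 − 0.543614)/1 = 1.531894
  B₂ = (2·1.278953 − 1.037754)/1 = 1.520152
Then eliminate the h^3 term (factor 2^3 = 8):
  (8·1.520152 − 1.531894)/7 = 1.518475

1.5185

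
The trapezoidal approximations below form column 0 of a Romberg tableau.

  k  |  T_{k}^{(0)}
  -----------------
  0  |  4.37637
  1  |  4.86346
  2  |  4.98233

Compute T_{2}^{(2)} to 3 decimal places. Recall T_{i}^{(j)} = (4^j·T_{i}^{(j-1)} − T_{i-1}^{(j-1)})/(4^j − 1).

5.022

Richardson extrapolation on the trapezoidal column (denominator 4−1=3):
T_{1}^{(1)} = (4·4.86346 − 4.37637) / 3 = 5.02582
T_{2}^{(1)} = (4·4.98233 − 4.86346) / 3 = 5.02195
T_{2}^{(2)} = (16·5.02195 − 5.02582) / 15 = 5.02169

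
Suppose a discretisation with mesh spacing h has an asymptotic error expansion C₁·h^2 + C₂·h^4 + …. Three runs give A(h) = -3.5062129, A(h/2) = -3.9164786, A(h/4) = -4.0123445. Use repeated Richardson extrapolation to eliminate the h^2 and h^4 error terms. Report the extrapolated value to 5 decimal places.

-4.04370

First eliminate the h^2 term (factor 2^2 = 4):
  B₁ = (4·(-3.9164786) − (-3.5062129))/3 = -4.0532338
  B₂ = (4·(-4.0123445) − (-3.9164786))/3 = -4.0442998
Then eliminate the h^4 term (factor 2^4 = 16):
  (16·(-4.0442998) − (-4.0532338))/15 = -4.0437042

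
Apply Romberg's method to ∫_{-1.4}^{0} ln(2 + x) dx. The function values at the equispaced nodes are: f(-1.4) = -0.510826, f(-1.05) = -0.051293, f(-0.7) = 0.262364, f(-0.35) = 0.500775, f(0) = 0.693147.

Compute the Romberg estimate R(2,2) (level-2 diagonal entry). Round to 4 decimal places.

0.2926

R(0,0) (trapezoid, 1 panel, h=1.4000): 0.127625
R(1,0) (trapezoid, 2 panels, h=0.7000): 0.247467
R(2,0) (trapezoid, 4 panels, h=0.3500): 0.281052
R(1,1) = 0.247467 + (0.247467 − 0.127625)/3 = 0.287414
R(2,1) = 0.281052 + (0.281052 − 0.247467)/3 = 0.292247
R(2,2) = 0.292247 + (0.292247 − 0.287414)/15 = 0.292569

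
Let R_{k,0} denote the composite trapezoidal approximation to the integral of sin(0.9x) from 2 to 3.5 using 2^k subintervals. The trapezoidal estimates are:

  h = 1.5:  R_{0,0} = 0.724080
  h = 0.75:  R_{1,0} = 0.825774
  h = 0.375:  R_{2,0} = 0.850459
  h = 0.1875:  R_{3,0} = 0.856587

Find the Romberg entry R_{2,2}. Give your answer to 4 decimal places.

0.8586

Richardson extrapolation on the trapezoidal column (denominator 4−1=3):
R_{1,1} = 0.825774 + (0.825774 − 0.724080)/3 = 0.859672
R_{2,1} = (4·0.850459 − 0.825774) / 3 = 0.858687
R_{2,2} = (16·0.858687 − 0.859672) / 15 = 0.858621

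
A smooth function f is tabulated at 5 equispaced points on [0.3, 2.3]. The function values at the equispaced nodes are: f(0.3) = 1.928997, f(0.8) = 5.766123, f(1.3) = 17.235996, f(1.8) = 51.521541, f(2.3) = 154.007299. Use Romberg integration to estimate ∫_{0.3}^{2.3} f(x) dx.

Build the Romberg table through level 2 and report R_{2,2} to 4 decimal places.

69.5909

R_{0,0} (trapezoid, 1 panel, h=2.0000): 155.936296
R_{1,0} (trapezoid, 2 panels, h=1.0000): 95.204144
R_{2,0} (trapezoid, 4 panels, h=0.5000): 76.245904
R_{1,1} = 95.204144 + (95.204144 − 155.936296)/3 = 74.960093
R_{2,1} = 76.245904 + (76.245904 − 95.204144)/3 = 69.926491
R_{2,2} = 69.926491 + (69.926491 − 74.960093)/15 = 69.590918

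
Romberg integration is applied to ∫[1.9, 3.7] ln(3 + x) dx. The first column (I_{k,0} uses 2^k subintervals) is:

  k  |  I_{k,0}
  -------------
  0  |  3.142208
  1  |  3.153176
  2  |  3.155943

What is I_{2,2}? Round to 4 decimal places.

3.1569

I_{1,1} = (4·3.153176 − 3.142208) / 3 = 3.156832
I_{2,1} = (4·3.155943 − 3.153176) / 3 = 3.156865
I_{2,2} = (16·3.156865 − 3.156832) / 15 = 3.156867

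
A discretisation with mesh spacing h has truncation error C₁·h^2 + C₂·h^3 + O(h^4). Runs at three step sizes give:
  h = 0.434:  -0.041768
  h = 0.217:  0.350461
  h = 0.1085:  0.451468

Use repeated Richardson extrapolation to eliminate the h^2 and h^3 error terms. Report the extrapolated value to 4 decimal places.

First eliminate the h^2 term (factor 2^2 = 4):
  B₁ = (4·0.350461 − (-0.041768))/3 = 0.481204
  B₂ = (4·0.451468 − 0.350461)/3 = 0.485137
Then eliminate the h^3 term (factor 2^3 = 8):
  (8·0.485137 − 0.481204)/7 = 0.485699

0.4857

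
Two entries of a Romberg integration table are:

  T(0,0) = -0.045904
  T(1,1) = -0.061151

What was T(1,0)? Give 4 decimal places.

From T(1,1) = (4·T(1,0) − T(0,0))/3, solve for T(1,0):
4·T(1,0) = 3·(-0.061151) + (-0.045904) = -0.229357
T(1,0) = -0.057339

-0.0573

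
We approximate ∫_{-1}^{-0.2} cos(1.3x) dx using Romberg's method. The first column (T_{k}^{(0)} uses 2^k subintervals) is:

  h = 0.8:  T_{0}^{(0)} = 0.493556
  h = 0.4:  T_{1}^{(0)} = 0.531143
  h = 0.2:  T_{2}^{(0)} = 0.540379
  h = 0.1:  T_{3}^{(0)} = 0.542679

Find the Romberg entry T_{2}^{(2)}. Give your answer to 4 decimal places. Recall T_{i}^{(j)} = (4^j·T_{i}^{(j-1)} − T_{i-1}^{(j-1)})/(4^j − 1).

0.5434

T_{1}^{(1)} = (4·0.531143 − 0.493556) / 3 = 0.543672
T_{2}^{(1)} = 0.540379 + (0.540379 − 0.531143)/3 = 0.543458
T_{2}^{(2)} = (16·0.543458 − 0.543672) / 15 = 0.543444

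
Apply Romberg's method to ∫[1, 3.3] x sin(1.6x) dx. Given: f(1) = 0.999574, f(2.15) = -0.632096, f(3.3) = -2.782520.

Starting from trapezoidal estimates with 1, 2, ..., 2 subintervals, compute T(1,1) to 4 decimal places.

T(0,0) (trapezoid, 1 panel, h=2.3000): -2.050388
T(1,0) (trapezoid, 2 panels, h=1.1500): -1.752104
T(1,1) = -1.752104 + (-1.752104 − (-2.050388))/3 = -1.652676

-1.6527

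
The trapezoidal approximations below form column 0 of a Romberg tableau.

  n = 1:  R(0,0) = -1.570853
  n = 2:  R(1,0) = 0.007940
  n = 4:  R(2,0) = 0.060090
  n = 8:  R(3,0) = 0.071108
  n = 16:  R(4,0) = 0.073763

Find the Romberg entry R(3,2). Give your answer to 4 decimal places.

Richardson extrapolation on the trapezoidal column (denominator 4−1=3):
R(2,1) = (4·0.060090 − 0.007940) / 3 = 0.077473
R(3,1) = 0.071108 + (0.071108 − 0.060090)/3 = 0.074781
R(3,2) = 0.074781 + (0.074781 − 0.077473)/15 = 0.074602

0.0746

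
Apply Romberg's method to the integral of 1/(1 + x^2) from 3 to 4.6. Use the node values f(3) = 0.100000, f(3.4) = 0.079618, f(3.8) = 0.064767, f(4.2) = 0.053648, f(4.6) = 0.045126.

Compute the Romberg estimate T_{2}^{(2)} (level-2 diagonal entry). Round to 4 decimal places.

T_{0}^{(0)} (trapezoid, 1 panel, h=1.6000): 0.116101
T_{1}^{(0)} (trapezoid, 2 panels, h=0.8000): 0.109864
T_{2}^{(0)} (trapezoid, 4 panels, h=0.4000): 0.108238
T_{1}^{(1)} = 0.109864 + (0.109864 − 0.116101)/3 = 0.107785
T_{2}^{(1)} = 0.108238 + (0.108238 − 0.109864)/3 = 0.107696
T_{2}^{(2)} = 0.107696 + (0.107696 − 0.107785)/15 = 0.107690

0.1077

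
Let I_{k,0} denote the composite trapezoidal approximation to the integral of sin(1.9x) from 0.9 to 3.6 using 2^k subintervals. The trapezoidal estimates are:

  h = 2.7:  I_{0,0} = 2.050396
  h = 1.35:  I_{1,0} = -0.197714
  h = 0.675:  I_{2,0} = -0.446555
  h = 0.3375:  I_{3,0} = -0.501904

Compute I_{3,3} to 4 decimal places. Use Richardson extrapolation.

-0.5200

I_{1,1} = (4·(-0.197714) − 2.050396) / 3 = -0.947084
I_{2,1} = -0.446555 + (-0.446555 − (-0.197714))/3 = -0.529502
I_{3,1} = (4·(-0.501904) − (-0.446555)) / 3 = -0.520354
I_{2,2} = (16·(-0.529502) − (-0.947084)) / 15 = -0.501663
I_{3,2} = (16·(-0.520354) − (-0.529502)) / 15 = -0.519744
I_{3,3} = -0.519744 + (-0.519744 − (-0.501663))/63 = -0.520031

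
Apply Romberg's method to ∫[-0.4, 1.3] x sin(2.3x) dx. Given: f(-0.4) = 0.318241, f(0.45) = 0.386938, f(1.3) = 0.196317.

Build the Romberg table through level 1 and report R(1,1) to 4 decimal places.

R(0,0) (trapezoid, 1 panel, h=1.7000): 0.437374
R(1,0) (trapezoid, 2 panels, h=0.8500): 0.547584
R(1,1) = 0.547584 + (0.547584 − 0.437374)/3 = 0.584321

0.5843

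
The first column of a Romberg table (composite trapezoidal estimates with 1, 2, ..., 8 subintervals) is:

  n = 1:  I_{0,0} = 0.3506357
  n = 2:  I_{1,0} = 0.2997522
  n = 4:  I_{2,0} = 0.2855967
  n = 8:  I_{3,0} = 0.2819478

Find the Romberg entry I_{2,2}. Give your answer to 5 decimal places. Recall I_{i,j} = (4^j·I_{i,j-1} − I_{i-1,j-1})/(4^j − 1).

Richardson extrapolation on the trapezoidal column (denominator 4−1=3):
I_{1,1} = 0.2997522 + (0.2997522 − 0.3506357)/3 = 0.2827910
I_{2,1} = 0.2855967 + (0.2855967 − 0.2997522)/3 = 0.2808782
I_{2,2} = (16·0.2808782 − 0.2827910) / 15 = 0.2807507

0.28075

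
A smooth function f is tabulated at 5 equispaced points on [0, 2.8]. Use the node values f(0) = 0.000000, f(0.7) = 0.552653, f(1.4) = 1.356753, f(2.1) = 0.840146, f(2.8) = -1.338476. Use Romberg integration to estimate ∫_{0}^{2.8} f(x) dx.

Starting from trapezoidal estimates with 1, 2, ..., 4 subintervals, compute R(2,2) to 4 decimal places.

1.6016

R(0,0) (trapezoid, 1 panel, h=2.8000): -1.873866
R(1,0) (trapezoid, 2 panels, h=1.4000): 0.962521
R(2,0) (trapezoid, 4 panels, h=0.7000): 1.456220
R(1,1) = 0.962521 + (0.962521 − (-1.873866))/3 = 1.907983
R(2,1) = 1.456220 + (1.456220 − 0.962521)/3 = 1.620786
R(2,2) = 1.620786 + (1.620786 − 1.907983)/15 = 1.601640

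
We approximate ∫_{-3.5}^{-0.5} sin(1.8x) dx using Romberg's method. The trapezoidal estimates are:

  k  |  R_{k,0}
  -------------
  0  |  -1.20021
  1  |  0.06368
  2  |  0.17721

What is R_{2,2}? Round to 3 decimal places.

0.197

R_{1,1} = (4·0.06368 − (-1.20021)) / 3 = 0.48498
R_{2,1} = 0.17721 + (0.17721 − 0.06368)/3 = 0.21505
R_{2,2} = 0.21505 + (0.21505 − 0.48498)/15 = 0.19705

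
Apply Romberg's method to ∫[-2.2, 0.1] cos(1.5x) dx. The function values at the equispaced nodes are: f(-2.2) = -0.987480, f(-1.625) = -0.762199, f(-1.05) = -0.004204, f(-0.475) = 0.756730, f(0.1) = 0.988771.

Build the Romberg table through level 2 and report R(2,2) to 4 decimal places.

R(0,0) (trapezoid, 1 panel, h=2.3000): 0.001485
R(1,0) (trapezoid, 2 panels, h=1.1500): -0.004092
R(2,0) (trapezoid, 4 panels, h=0.5750): -0.005191
R(1,1) = -0.004092 + (-0.004092 − 0.001485)/3 = -0.005951
R(2,1) = -0.005191 + (-0.005191 − (-0.004092))/3 = -0.005557
R(2,2) = -0.005557 + (-0.005557 − (-0.005951))/15 = -0.005531

-0.0055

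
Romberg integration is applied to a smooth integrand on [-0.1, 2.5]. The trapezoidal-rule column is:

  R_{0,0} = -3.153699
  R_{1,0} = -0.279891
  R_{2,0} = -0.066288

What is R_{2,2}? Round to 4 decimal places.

R_{1,1} = -0.279891 + (-0.279891 − (-3.153699))/3 = 0.678045
R_{2,1} = -0.066288 + (-0.066288 − (-0.279891))/3 = 0.004913
R_{2,2} = (16·0.004913 − 0.678045) / 15 = -0.039962

-0.0400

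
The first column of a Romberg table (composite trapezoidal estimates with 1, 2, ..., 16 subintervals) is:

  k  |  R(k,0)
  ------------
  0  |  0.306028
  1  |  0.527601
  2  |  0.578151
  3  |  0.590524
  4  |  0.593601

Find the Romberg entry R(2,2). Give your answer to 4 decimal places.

0.5946

R(1,1) = 0.527601 + (0.527601 − 0.306028)/3 = 0.601459
R(2,1) = (4·0.578151 − 0.527601) / 3 = 0.595001
R(2,2) = 0.595001 + (0.595001 − 0.601459)/15 = 0.594570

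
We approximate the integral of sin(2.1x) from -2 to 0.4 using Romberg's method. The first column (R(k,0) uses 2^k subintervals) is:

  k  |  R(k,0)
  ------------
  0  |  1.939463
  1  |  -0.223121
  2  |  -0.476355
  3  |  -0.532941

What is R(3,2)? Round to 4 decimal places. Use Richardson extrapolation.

Richardson extrapolation on the trapezoidal column (denominator 4−1=3):
R(2,1) = -0.476355 + (-0.476355 − (-0.223121))/3 = -0.560766
R(3,1) = -0.532941 + (-0.532941 − (-0.476355))/3 = -0.551803
R(3,2) = -0.551803 + (-0.551803 − (-0.560766))/15 = -0.551205

-0.5512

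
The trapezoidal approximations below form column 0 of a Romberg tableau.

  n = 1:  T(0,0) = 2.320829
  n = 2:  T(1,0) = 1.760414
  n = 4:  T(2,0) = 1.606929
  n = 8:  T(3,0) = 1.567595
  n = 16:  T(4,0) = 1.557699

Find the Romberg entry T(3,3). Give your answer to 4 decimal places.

1.5544

T(1,1) = 1.760414 + (1.760414 − 2.320829)/3 = 1.573609
T(2,1) = (4·1.606929 − 1.760414) / 3 = 1.555767
T(3,1) = 1.567595 + (1.567595 − 1.606929)/3 = 1.554484
T(2,2) = 1.555767 + (1.555767 − 1.573609)/15 = 1.554578
T(3,2) = (16·1.554484 − 1.555767) / 15 = 1.554398
T(3,3) = (64·1.554398 − 1.554578) / 63 = 1.554395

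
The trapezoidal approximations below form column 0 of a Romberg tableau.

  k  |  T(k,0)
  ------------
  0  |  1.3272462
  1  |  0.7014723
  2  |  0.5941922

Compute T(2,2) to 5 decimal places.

0.56280

Richardson extrapolation on the trapezoidal column (denominator 4−1=3):
T(1,1) = (4·0.7014723 − 1.3272462) / 3 = 0.4928810
T(2,1) = 0.5941922 + (0.5941922 − 0.7014723)/3 = 0.5584322
T(2,2) = 0.5584322 + (0.5584322 − 0.4928810)/15 = 0.5628023
(Column j=1 coincides with Simpson's rule on the same nodes.)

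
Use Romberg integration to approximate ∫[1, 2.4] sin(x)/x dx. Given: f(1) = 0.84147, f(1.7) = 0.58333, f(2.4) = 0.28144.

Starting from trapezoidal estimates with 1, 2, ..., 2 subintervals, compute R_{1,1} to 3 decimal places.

R_{0,0} (trapezoid, 1 panel, h=1.4000): 0.78604
R_{1,0} (trapezoid, 2 panels, h=0.7000): 0.80135
R_{1,1} = 0.80135 + (0.80135 − 0.78604)/3 = 0.80645

0.806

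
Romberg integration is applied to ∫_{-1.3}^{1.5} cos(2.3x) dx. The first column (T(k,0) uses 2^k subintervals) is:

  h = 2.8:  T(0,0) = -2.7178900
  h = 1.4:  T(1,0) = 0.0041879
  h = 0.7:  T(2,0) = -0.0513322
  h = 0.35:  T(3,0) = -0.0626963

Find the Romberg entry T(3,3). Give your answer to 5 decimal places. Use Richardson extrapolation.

Richardson extrapolation on the trapezoidal column (denominator 4−1=3):
T(1,1) = (4·0.0041879 − (-2.7178900)) / 3 = 0.9115472
T(2,1) = (4·(-0.0513322) − 0.0041879) / 3 = -0.0698389
T(3,1) = -0.0626963 + (-0.0626963 − (-0.0513322))/3 = -0.0664843
T(2,2) = -0.0698389 + (-0.0698389 − 0.9115472)/15 = -0.1352646
T(3,2) = (16·(-0.0664843) − (-0.0698389)) / 15 = -0.0662607
T(3,3) = -0.0662607 + (-0.0662607 − (-0.1352646))/63 = -0.0651654

-0.06517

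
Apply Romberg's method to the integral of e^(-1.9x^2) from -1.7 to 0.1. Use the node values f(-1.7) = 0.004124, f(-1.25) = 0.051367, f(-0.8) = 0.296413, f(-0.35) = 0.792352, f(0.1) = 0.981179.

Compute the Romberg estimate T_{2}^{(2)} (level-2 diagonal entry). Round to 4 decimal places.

T_{0}^{(0)} (trapezoid, 1 panel, h=1.8000): 0.886773
T_{1}^{(0)} (trapezoid, 2 panels, h=0.9000): 0.710158
T_{2}^{(0)} (trapezoid, 4 panels, h=0.4500): 0.734753
T_{1}^{(1)} = 0.710158 + (0.710158 − 0.886773)/3 = 0.651286
T_{2}^{(1)} = 0.734753 + (0.734753 − 0.710158)/3 = 0.742951
T_{2}^{(2)} = 0.742951 + (0.742951 − 0.651286)/15 = 0.749062

0.7491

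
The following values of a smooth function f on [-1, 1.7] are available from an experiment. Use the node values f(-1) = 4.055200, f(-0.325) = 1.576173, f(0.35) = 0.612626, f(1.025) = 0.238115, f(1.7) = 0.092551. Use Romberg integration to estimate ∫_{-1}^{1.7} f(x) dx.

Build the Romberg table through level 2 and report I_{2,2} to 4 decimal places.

I_{0,0} (trapezoid, 1 panel, h=2.7000): 5.599464
I_{1,0} (trapezoid, 2 panels, h=1.3500): 3.626777
I_{2,0} (trapezoid, 4 panels, h=0.6750): 3.038033
I_{1,1} = 3.626777 + (3.626777 − 5.599464)/3 = 2.969215
I_{2,1} = 3.038033 + (3.038033 − 3.626777)/3 = 2.841785
I_{2,2} = 2.841785 + (2.841785 − 2.969215)/15 = 2.833290

2.8333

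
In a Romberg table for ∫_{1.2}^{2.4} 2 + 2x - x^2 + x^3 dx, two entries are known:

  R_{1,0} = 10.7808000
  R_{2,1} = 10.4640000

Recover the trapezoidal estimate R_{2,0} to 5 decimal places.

10.54320

From R_{2,1} = (4·R_{2,0} − R_{1,0})/3, solve for R_{2,0}:
4·R_{2,0} = 3·10.4640000 + 10.7808000 = 42.1728000
R_{2,0} = 10.5432000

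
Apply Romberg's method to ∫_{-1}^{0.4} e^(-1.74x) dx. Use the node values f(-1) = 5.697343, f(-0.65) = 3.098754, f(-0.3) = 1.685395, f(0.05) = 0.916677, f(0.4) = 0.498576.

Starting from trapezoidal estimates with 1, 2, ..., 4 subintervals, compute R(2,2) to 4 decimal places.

2.9881

R(0,0) (trapezoid, 1 panel, h=1.4000): 4.337143
R(1,0) (trapezoid, 2 panels, h=0.7000): 3.348348
R(2,0) (trapezoid, 4 panels, h=0.3500): 3.079575
R(1,1) = 3.348348 + (3.348348 − 4.337143)/3 = 3.018750
R(2,1) = 3.079575 + (3.079575 − 3.348348)/3 = 2.989984
R(2,2) = 2.989984 + (2.989984 − 3.018750)/15 = 2.988066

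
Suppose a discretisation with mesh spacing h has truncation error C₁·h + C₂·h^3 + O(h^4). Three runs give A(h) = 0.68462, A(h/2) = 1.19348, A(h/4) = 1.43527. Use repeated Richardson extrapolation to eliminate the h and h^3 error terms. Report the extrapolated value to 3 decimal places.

First eliminate the h term (factor 2^1 = 2):
  B₁ = (2·1.19348 − 0.68462)/1 = 1.70234
  B₂ = (2·1.43527 − 1.19348)/1 = 1.67706
Then eliminate the h^3 term (factor 2^3 = 8):
  (8·1.67706 − 1.70234)/7 = 1.67345

1.673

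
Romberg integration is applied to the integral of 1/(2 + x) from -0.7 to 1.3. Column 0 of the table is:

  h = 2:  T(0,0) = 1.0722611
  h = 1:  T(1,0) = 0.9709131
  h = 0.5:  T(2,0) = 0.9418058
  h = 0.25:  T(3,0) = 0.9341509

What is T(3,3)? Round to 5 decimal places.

0.93156

Richardson extrapolation on the trapezoidal column (denominator 4−1=3):
T(1,1) = (4·0.9709131 − 1.0722611) / 3 = 0.9371304
T(2,1) = 0.9418058 + (0.9418058 − 0.9709131)/3 = 0.9321034
T(3,1) = 0.9341509 + (0.9341509 − 0.9418058)/3 = 0.9315993
T(2,2) = (16·0.9321034 − 0.9371304) / 15 = 0.9317683
T(3,2) = (16·0.9315993 − 0.9321034) / 15 = 0.9315657
T(3,3) = 0.9315657 + (0.9315657 − 0.9317683)/63 = 0.9315625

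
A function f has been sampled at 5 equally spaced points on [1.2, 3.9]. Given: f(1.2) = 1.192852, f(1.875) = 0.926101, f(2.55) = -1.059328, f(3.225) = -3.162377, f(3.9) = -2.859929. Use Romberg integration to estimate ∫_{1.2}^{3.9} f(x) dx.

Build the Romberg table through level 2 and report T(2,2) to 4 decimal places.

-2.8783

T(0,0) (trapezoid, 1 panel, h=2.7000): -2.250554
T(1,0) (trapezoid, 2 panels, h=1.3500): -2.555370
T(2,0) (trapezoid, 4 panels, h=0.6750): -2.787171
T(1,1) = -2.555370 + (-2.555370 − (-2.250554))/3 = -2.656975
T(2,1) = -2.787171 + (-2.787171 − (-2.555370))/3 = -2.864438
T(2,2) = -2.864438 + (-2.864438 − (-2.656975))/15 = -2.878269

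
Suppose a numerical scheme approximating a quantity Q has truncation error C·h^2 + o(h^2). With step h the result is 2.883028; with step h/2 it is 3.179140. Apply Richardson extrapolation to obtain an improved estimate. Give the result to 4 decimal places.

3.2778

Extrapolated value = (4·A(h/2) − A(h)) / (4 − 1)
= (4·3.179140 − 2.883028) / 3
= 9.833532 / 3 = 3.277844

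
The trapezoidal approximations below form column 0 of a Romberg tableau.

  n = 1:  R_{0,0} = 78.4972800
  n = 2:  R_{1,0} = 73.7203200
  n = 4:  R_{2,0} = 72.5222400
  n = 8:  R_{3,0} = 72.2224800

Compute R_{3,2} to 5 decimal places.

72.12254

R_{2,1} = (4·72.5222400 − 73.7203200) / 3 = 72.1228800
R_{3,1} = (4·72.2224800 − 72.5222400) / 3 = 72.1225600
R_{3,2} = 72.1225600 + (72.1225600 − 72.1228800)/15 = 72.1225387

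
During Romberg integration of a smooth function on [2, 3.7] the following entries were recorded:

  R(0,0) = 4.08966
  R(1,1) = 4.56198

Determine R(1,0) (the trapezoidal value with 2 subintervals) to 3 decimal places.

4.444

From R(1,1) = (4·R(1,0) − R(0,0))/3, solve for R(1,0):
4·R(1,0) = 3·4.56198 + 4.08966 = 17.77560
R(1,0) = 4.44390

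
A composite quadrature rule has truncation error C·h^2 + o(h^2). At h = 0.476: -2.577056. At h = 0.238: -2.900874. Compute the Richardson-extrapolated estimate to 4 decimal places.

The leading error scales as h^2; refining by a factor of 2 reduces it by 2^2 = 4.
Extrapolated value = (4·A(h/2) − A(h)) / (4 − 1)
= (4·(-2.900874) − (-2.577056)) / 3
= -9.026440 / 3 = -3.008813

-3.0088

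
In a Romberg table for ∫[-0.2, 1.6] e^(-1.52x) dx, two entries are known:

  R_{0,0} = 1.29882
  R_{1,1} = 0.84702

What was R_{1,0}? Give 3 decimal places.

From R_{1,1} = (4·R_{1,0} − R_{0,0})/3, solve for R_{1,0}:
4·R_{1,0} = 3·0.84702 + 1.29882 = 3.83988
R_{1,0} = 0.95997

0.960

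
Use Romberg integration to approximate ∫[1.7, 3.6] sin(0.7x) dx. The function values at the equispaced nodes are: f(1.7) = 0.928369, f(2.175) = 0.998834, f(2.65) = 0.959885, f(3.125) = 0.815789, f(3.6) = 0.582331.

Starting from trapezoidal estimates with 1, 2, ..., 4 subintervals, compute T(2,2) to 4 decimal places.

1.6923

T(0,0) (trapezoid, 1 panel, h=1.9000): 1.435165
T(1,0) (trapezoid, 2 panels, h=0.9500): 1.629473
T(2,0) (trapezoid, 4 panels, h=0.4750): 1.676683
T(1,1) = 1.629473 + (1.629473 − 1.435165)/3 = 1.694242
T(2,1) = 1.676683 + (1.676683 − 1.629473)/3 = 1.692420
T(2,2) = 1.692420 + (1.692420 − 1.694242)/15 = 1.692299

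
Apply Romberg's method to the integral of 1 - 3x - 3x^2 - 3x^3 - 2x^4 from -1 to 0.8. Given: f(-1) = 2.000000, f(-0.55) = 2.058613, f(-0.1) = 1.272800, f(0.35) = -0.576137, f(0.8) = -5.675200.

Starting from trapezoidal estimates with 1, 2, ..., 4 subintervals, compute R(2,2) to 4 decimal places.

0.7397

R(0,0) (trapezoid, 1 panel, h=1.8000): -3.307680
R(1,0) (trapezoid, 2 panels, h=0.9000): -0.508320
R(2,0) (trapezoid, 4 panels, h=0.4500): 0.412954
R(1,1) = -0.508320 + (-0.508320 − (-3.307680))/3 = 0.424800
R(2,1) = 0.412954 + (0.412954 − (-0.508320))/3 = 0.720045
R(2,2) = 0.720045 + (0.720045 − 0.424800)/15 = 0.739728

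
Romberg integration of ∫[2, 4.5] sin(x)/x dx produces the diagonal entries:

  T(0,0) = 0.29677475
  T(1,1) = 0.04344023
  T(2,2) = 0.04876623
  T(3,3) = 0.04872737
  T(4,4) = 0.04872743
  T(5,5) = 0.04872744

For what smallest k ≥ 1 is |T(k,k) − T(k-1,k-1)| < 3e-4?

|T(1,1) − T(0,0)| = 0.25333452 ≥ 3e-4
|T(2,2) − T(1,1)| = 0.00532600 ≥ 3e-4
|T(3,3) − T(2,2)| = 0.00003886 < 3e-4

k = 3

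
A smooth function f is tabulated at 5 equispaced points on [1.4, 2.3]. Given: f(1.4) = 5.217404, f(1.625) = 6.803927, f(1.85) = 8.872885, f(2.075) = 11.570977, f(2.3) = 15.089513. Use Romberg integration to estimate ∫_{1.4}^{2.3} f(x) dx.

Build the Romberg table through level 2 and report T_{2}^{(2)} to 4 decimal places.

T_{0}^{(0)} (trapezoid, 1 panel, h=0.9000): 9.138113
T_{1}^{(0)} (trapezoid, 2 panels, h=0.4500): 8.561855
T_{2}^{(0)} (trapezoid, 4 panels, h=0.2250): 8.415281
T_{1}^{(1)} = 8.561855 + (8.561855 − 9.138113)/3 = 8.369769
T_{2}^{(1)} = 8.415281 + (8.415281 − 8.561855)/3 = 8.366423
T_{2}^{(2)} = 8.366423 + (8.366423 − 8.369769)/15 = 8.366200

8.3662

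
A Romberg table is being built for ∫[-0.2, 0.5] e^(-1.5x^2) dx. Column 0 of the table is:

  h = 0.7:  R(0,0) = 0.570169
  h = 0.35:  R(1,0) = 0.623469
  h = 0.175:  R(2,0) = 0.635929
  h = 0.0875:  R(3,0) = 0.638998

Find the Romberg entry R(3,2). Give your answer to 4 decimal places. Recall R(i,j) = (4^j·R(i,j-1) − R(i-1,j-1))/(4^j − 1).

0.6400

R(2,1) = 0.635929 + (0.635929 − 0.623469)/3 = 0.640082
R(3,1) = 0.638998 + (0.638998 − 0.635929)/3 = 0.640021
R(3,2) = (16·0.640021 − 0.640082) / 15 = 0.640017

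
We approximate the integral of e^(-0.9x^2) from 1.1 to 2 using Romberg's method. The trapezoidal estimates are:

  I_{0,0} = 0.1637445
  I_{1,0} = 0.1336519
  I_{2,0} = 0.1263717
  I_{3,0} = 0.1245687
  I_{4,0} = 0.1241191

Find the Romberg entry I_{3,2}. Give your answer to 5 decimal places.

0.12397

Richardson extrapolation on the trapezoidal column (denominator 4−1=3):
I_{2,1} = (4·0.1263717 − 0.1336519) / 3 = 0.1239450
I_{3,1} = 0.1245687 + (0.1245687 − 0.1263717)/3 = 0.1239677
I_{3,2} = (16·0.1239677 − 0.1239450) / 15 = 0.1239692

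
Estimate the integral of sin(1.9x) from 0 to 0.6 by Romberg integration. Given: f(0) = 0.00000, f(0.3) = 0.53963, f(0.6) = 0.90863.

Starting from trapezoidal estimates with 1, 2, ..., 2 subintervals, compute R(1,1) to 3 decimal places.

0.307

R(0,0) (trapezoid, 1 panel, h=0.6000): 0.27259
R(1,0) (trapezoid, 2 panels, h=0.3000): 0.29818
R(1,1) = 0.29818 + (0.29818 − 0.27259)/3 = 0.30671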